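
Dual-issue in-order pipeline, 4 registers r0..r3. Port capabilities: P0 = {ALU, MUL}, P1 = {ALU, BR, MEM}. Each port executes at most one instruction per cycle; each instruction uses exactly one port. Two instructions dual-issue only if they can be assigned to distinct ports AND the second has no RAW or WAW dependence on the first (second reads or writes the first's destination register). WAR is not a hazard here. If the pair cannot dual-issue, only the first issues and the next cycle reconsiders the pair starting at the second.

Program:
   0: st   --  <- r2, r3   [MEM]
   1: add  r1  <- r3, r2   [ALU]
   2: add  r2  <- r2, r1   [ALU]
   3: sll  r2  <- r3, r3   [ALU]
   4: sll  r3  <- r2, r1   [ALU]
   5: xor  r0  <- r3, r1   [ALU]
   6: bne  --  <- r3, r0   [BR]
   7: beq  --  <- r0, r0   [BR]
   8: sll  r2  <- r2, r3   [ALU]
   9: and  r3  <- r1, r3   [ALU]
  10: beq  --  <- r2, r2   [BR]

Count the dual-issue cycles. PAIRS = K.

PAIRS = 3

t=0 i0,i1:st/add ; dual
t=1 i2:add ; WAW r2
t=2 i3:sll ; RAW r2
t=3 i4:sll ; RAW r3
t=4 i5:xor ; RAW r0
t=5 i6:bne ; no-port BR/BR
t=6 i7,i8:beq/sll ; dual
t=7 i9,i10:and/beq ; dual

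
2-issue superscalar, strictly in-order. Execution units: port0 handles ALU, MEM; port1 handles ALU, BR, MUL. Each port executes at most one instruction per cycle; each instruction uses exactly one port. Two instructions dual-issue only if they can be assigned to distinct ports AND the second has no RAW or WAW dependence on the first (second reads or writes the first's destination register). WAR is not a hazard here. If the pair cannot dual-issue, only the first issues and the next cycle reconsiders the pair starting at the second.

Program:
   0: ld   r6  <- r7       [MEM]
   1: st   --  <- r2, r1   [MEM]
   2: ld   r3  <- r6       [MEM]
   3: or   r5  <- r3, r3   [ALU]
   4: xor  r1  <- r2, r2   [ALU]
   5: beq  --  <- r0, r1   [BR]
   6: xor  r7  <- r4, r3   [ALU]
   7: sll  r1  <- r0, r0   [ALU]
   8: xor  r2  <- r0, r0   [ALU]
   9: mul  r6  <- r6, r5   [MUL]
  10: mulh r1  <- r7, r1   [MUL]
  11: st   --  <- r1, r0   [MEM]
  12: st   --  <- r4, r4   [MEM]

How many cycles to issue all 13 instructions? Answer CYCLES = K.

CYCLES = 10

c0: i0 ld  no-port MEM/MEM
c1: i1 st  no-port MEM/MEM
c2: i2 ld  RAW r3
c3: i3,i4 or;xor  dual
c4: i5,i6 beq;xor  dual
c5: i7,i8 sll;xor  dual
c6: i9 mul  no-port MUL/MUL
c7: i10 mulh  RAW r1
c8: i11 st  no-port MEM/MEM
c9: i12 st  tail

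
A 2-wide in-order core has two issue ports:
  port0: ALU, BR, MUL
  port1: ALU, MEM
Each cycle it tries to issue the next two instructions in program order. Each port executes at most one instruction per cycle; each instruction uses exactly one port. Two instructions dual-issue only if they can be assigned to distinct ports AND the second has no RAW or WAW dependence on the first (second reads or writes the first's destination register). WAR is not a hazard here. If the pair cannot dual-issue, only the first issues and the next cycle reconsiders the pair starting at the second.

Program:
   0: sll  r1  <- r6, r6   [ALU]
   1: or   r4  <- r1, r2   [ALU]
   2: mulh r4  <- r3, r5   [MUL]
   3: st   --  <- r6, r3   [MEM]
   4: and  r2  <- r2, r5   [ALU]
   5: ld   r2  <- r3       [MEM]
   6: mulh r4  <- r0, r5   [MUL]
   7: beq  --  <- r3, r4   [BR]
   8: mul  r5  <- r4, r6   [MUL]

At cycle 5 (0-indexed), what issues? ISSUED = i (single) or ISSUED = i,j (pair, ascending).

ISSUED = 7

[0] i0  sll.ALU  -- RAW r1
[1] i1  or.ALU  -- WAW r4
[2] i2/i3  mulh.MUL/st.MEM  -- dual
[3] i4  and.ALU  -- WAW r2
[4] i5/i6  ld.MEM/mulh.MUL  -- dual
[5] i7  beq.BR  -- no-port BR/MUL
[6] i8  mul.MUL  -- tail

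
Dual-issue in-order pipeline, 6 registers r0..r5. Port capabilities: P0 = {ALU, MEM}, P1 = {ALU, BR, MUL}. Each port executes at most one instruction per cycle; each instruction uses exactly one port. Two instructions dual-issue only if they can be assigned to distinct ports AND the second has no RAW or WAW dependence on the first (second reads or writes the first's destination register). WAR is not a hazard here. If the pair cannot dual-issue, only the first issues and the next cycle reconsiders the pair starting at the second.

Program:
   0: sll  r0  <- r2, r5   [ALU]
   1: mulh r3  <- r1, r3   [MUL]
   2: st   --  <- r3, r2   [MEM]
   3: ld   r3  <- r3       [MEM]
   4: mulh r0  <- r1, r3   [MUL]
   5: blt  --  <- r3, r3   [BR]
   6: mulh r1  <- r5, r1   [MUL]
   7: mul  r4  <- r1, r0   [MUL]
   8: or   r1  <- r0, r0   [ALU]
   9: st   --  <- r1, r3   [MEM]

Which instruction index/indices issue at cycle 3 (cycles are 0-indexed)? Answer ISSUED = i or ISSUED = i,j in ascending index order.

[0] i0+i1  sll.ALU mulh.MUL  -- pair
[1] i2  st.MEM  -- no-port MEM/MEM
[2] i3  ld.MEM  -- RAW r3
[3] i4  mulh.MUL  -- no-port MUL/BR
[4] i5  blt.BR  -- no-port BR/MUL
[5] i6  mulh.MUL  -- no-port MUL/MUL
[6] i7+i8  mul.MUL or.ALU  -- pair
[7] i9  st.MEM  -- tail

ISSUED = 4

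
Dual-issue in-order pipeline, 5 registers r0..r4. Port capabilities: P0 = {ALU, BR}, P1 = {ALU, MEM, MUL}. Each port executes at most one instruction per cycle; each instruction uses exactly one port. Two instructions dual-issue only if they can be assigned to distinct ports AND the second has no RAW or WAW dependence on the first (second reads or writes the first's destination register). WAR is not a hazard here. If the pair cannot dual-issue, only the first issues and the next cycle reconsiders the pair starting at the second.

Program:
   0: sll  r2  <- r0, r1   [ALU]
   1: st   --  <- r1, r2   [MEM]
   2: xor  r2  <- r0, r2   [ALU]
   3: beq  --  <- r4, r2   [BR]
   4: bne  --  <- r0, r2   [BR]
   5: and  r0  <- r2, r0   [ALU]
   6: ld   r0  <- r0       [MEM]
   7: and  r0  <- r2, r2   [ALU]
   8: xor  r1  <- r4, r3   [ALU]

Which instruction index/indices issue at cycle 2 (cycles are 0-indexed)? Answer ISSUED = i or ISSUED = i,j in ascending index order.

#0 head=0: sll.ALU i0 RAW r2
#1 head=1: st.MEM/xor.ALU i1,i2 pair
#2 head=3: beq.BR i3 no-port BR/BR
#3 head=4: bne.BR/and.ALU i4,i5 pair
#4 head=6: ld.MEM i6 WAW r0
#5 head=7: and.ALU/xor.ALU i7,i8 pair

ISSUED = 3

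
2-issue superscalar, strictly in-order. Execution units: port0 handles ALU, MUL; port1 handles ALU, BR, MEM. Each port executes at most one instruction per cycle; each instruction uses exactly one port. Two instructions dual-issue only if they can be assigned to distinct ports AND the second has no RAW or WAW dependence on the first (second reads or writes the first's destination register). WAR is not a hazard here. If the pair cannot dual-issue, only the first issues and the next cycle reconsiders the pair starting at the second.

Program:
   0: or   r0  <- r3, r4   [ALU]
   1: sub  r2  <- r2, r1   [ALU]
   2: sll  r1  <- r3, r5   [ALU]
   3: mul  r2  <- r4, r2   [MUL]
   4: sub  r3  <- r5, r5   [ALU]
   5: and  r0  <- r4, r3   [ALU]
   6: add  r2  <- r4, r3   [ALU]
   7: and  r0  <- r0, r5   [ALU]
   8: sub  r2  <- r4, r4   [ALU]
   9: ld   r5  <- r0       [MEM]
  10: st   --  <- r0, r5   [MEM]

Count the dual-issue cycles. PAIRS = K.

PAIRS = 4

  cy0 -> i0/i1 (or/sub) dual
  cy1 -> i2/i3 (sll/mul) dual
  cy2 -> i4 (sub) RAW r3
  cy3 -> i5/i6 (and/add) dual
  cy4 -> i7/i8 (and/sub) dual
  cy5 -> i9 (ld) no-port MEM/MEM
  cy6 -> i10 (st) tail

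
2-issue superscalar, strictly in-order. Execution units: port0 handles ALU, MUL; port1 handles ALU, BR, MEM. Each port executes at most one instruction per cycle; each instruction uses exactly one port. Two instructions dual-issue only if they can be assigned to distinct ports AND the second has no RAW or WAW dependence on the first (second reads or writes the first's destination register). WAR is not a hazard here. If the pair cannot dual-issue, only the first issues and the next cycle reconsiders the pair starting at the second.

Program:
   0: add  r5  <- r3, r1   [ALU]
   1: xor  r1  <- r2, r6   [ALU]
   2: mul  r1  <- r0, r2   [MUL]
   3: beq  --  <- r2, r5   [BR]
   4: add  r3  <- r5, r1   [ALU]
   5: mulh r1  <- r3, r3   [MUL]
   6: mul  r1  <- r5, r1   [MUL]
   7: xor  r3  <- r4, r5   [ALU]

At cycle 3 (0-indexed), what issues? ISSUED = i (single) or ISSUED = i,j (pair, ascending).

ISSUED = 5

#0 head=0: add.ALU/xor.ALU i0&i1 2-wide
#1 head=2: mul.MUL/beq.BR i2&i3 2-wide
#2 head=4: add.ALU i4 RAW r3
#3 head=5: mulh.MUL i5 no-port MUL/MUL
#4 head=6: mul.MUL/xor.ALU i6&i7 2-wide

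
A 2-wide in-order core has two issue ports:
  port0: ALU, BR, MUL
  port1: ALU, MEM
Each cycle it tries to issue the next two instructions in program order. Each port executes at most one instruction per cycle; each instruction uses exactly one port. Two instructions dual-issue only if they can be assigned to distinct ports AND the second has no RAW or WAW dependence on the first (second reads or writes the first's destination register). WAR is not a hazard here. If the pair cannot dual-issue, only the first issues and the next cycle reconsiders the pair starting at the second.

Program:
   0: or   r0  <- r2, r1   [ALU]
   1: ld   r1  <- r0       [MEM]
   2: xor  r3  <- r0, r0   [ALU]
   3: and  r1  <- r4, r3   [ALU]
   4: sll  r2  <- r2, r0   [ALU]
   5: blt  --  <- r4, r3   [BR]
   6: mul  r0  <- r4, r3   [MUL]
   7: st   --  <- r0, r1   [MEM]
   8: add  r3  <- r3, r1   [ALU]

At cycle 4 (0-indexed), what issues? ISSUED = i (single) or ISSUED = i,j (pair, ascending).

ISSUED = 6

t=0 i0:or ; RAW r0
t=1 i1/i2:ld;xor ; 2-wide
t=2 i3/i4:and;sll ; 2-wide
t=3 i5:blt ; no-port BR/MUL
t=4 i6:mul ; RAW r0
t=5 i7/i8:st;add ; 2-wide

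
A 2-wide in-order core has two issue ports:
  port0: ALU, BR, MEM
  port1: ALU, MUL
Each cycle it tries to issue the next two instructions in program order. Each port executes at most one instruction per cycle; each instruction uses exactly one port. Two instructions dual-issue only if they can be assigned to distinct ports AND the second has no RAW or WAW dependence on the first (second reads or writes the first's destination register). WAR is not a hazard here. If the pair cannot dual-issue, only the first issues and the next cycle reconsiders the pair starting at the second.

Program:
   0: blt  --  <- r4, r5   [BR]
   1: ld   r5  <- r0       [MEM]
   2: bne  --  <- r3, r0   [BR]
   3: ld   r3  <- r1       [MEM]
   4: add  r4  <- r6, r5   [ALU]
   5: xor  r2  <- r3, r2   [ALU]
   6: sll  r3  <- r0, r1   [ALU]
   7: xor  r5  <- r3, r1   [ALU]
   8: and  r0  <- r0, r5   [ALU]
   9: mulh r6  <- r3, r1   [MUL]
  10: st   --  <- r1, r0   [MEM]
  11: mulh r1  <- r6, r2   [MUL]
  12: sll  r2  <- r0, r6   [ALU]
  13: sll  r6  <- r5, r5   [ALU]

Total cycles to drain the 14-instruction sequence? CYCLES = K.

#0 head=0: blt.BR i0 no-port BR/MEM
#1 head=1: ld.MEM i1 no-port MEM/BR
#2 head=2: bne.BR i2 no-port BR/MEM
#3 head=3: ld.MEM add.ALU i3,i4 2-wide
#4 head=5: xor.ALU sll.ALU i5,i6 2-wide
#5 head=7: xor.ALU i7 RAW r5
#6 head=8: and.ALU mulh.MUL i8,i9 2-wide
#7 head=10: st.MEM mulh.MUL i10,i11 2-wide
#8 head=12: sll.ALU sll.ALU i12,i13 2-wide

CYCLES = 9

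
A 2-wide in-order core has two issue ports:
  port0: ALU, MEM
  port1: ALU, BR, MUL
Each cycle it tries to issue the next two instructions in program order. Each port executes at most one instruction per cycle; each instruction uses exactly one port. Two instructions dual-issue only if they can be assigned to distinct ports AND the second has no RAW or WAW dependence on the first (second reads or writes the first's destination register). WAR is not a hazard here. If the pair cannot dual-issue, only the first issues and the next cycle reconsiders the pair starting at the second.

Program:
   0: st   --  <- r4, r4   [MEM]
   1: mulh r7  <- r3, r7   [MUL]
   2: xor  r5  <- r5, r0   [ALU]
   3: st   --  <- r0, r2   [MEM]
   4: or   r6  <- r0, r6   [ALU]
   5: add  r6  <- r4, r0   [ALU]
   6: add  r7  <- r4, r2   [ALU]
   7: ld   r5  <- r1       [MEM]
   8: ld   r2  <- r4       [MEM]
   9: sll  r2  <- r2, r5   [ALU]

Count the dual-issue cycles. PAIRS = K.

PAIRS = 3

#0 head=0: st mulh i0+i1 pair
#1 head=2: xor st i2+i3 pair
#2 head=4: or i4 WAW r6
#3 head=5: add add i5+i6 pair
#4 head=7: ld i7 no-port MEM/MEM
#5 head=8: ld i8 RAW+WAW r2
#6 head=9: sll i9 tail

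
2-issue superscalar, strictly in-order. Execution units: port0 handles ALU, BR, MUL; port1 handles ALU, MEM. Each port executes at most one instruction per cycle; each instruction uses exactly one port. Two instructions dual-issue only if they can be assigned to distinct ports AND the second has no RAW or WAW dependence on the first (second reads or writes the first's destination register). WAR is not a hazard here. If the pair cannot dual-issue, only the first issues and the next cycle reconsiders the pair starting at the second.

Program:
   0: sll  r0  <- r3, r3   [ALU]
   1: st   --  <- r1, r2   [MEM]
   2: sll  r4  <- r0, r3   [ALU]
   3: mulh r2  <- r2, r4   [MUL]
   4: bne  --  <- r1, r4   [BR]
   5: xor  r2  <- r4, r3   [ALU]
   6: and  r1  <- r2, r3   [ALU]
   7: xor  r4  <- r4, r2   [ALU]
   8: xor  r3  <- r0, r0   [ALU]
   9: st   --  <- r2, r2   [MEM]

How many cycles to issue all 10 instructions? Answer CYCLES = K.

CYCLES = 6

#0 head=0: sll st i0/i1 pair
#1 head=2: sll i2 RAW r4
#2 head=3: mulh i3 no-port MUL/BR
#3 head=4: bne xor i4/i5 pair
#4 head=6: and xor i6/i7 pair
#5 head=8: xor st i8/i9 pair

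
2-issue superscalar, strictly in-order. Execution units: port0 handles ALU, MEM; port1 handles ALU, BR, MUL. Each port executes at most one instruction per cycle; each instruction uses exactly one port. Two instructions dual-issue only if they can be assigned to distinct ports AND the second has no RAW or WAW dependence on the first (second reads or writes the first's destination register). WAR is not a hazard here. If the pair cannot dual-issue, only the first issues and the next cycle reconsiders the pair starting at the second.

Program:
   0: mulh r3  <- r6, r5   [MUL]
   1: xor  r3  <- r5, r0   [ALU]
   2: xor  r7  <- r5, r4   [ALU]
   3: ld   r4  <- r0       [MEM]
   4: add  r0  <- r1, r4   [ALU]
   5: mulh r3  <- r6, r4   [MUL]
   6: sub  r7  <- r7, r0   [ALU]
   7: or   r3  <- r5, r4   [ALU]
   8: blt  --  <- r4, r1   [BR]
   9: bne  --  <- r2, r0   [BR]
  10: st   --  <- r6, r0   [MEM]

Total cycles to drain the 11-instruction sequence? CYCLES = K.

CYCLES = 7

  cy0 -> i0 (mulh.MUL) WAW r3
  cy1 -> i1+i2 (xor.ALU+xor.ALU) pair
  cy2 -> i3 (ld.MEM) RAW r4
  cy3 -> i4+i5 (add.ALU+mulh.MUL) pair
  cy4 -> i6+i7 (sub.ALU+or.ALU) pair
  cy5 -> i8 (blt.BR) no-port BR/BR
  cy6 -> i9+i10 (bne.BR+st.MEM) pair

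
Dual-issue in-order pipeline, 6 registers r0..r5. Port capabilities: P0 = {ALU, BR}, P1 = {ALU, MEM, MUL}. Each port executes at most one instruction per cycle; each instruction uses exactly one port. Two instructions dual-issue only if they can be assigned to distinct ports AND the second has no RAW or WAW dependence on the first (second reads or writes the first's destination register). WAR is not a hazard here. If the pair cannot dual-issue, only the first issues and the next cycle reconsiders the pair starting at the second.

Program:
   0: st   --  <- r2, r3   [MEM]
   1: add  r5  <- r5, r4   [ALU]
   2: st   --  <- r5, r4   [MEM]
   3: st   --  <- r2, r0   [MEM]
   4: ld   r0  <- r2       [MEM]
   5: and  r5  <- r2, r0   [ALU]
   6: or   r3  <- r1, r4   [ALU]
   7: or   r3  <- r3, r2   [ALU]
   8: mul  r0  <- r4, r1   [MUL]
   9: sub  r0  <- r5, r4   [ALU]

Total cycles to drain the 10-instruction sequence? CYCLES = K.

t=0 i0,i1:st/add ; pair
t=1 i2:st ; no-port MEM/MEM
t=2 i3:st ; no-port MEM/MEM
t=3 i4:ld ; RAW r0
t=4 i5,i6:and/or ; pair
t=5 i7,i8:or/mul ; pair
t=6 i9:sub ; tail

CYCLES = 7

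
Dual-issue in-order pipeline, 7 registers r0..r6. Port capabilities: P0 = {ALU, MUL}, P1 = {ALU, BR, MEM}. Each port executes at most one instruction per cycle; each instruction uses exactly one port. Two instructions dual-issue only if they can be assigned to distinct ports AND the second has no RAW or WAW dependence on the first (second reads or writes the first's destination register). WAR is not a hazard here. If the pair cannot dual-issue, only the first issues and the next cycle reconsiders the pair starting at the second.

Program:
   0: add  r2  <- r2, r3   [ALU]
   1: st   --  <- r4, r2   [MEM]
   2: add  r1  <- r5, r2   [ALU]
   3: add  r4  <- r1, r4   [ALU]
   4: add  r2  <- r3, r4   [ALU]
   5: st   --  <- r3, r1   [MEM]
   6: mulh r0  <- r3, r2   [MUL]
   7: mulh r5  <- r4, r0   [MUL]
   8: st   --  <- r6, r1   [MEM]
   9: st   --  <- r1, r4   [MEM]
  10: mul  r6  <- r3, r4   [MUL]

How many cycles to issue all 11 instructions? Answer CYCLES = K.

c0: i0 add.ALU  RAW r2
c1: i1+i2 st.MEM/add.ALU  dual
c2: i3 add.ALU  RAW r4
c3: i4+i5 add.ALU/st.MEM  dual
c4: i6 mulh.MUL  no-port MUL/MUL
c5: i7+i8 mulh.MUL/st.MEM  dual
c6: i9+i10 st.MEM/mul.MUL  dual

CYCLES = 7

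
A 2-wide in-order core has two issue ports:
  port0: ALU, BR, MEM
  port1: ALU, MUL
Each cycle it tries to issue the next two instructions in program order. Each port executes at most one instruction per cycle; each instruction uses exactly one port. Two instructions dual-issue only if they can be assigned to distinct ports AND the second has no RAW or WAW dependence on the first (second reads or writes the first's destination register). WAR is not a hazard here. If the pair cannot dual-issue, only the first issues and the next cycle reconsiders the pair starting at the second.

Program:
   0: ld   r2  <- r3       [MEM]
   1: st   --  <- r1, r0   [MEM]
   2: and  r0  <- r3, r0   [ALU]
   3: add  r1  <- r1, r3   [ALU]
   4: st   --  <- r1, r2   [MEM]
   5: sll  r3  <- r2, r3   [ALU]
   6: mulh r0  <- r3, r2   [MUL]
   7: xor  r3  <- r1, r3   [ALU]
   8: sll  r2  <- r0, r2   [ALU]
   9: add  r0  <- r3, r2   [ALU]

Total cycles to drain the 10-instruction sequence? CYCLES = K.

CYCLES = 7

0. ld.MEM @i0  | no-port MEM/MEM
1. st.MEM;and.ALU @i1+i2  | pair
2. add.ALU @i3  | RAW r1
3. st.MEM;sll.ALU @i4+i5  | pair
4. mulh.MUL;xor.ALU @i6+i7  | pair
5. sll.ALU @i8  | RAW r2
6. add.ALU @i9  | tail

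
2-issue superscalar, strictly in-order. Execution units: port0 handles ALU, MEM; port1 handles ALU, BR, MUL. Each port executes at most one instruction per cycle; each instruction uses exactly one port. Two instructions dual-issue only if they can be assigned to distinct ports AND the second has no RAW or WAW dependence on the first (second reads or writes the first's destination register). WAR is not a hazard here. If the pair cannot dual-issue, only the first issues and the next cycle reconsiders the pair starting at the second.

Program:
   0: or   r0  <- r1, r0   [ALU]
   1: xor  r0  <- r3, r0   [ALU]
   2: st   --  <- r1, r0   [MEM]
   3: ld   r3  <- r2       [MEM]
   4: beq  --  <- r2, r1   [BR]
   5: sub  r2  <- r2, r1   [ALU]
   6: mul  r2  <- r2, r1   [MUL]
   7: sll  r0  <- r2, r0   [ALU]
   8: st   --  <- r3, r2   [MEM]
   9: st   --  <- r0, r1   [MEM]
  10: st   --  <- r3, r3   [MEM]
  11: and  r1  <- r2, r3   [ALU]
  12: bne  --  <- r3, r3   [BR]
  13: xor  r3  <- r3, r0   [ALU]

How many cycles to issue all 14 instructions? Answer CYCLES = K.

CYCLES = 10

c0: i0 or  RAW+WAW r0
c1: i1 xor  RAW r0
c2: i2 st  no-port MEM/MEM
c3: i3&i4 ld beq  dual
c4: i5 sub  RAW+WAW r2
c5: i6 mul  RAW r2
c6: i7&i8 sll st  dual
c7: i9 st  no-port MEM/MEM
c8: i10&i11 st and  dual
c9: i12&i13 bne xor  dual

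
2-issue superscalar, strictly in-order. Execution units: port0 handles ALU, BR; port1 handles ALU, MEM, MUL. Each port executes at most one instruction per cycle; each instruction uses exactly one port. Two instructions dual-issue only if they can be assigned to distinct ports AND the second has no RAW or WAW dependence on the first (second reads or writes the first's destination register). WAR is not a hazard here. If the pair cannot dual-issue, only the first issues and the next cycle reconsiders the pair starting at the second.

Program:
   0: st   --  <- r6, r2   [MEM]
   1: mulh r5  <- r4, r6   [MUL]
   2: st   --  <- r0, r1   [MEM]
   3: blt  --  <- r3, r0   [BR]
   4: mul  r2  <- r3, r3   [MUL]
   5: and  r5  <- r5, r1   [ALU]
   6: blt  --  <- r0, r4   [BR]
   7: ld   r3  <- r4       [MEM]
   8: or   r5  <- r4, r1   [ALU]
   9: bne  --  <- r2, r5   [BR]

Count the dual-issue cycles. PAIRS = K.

PAIRS = 3

c0: i0 st  no-port MEM/MUL
c1: i1 mulh  no-port MUL/MEM
c2: i2/i3 st blt  dual
c3: i4/i5 mul and  dual
c4: i6/i7 blt ld  dual
c5: i8 or  RAW r5
c6: i9 bne  tail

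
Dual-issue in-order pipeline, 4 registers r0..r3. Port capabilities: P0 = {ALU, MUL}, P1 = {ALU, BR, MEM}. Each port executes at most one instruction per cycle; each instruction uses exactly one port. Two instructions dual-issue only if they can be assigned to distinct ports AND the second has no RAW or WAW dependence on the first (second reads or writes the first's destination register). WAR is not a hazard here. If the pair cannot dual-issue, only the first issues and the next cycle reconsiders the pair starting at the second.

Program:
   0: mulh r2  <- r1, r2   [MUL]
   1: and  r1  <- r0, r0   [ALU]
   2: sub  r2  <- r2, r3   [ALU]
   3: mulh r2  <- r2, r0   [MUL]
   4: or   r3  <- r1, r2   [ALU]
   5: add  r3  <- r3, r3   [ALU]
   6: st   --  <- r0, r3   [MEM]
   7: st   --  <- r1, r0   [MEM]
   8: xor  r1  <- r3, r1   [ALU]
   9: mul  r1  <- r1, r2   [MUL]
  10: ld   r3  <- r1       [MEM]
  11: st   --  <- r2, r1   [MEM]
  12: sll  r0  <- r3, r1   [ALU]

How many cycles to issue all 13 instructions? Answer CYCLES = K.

0. mulh;and @i0/i1  | pair
1. sub @i2  | RAW+WAW r2
2. mulh @i3  | RAW r2
3. or @i4  | RAW+WAW r3
4. add @i5  | RAW r3
5. st @i6  | no-port MEM/MEM
6. st;xor @i7/i8  | pair
7. mul @i9  | RAW r1
8. ld @i10  | no-port MEM/MEM
9. st;sll @i11/i12  | pair

CYCLES = 10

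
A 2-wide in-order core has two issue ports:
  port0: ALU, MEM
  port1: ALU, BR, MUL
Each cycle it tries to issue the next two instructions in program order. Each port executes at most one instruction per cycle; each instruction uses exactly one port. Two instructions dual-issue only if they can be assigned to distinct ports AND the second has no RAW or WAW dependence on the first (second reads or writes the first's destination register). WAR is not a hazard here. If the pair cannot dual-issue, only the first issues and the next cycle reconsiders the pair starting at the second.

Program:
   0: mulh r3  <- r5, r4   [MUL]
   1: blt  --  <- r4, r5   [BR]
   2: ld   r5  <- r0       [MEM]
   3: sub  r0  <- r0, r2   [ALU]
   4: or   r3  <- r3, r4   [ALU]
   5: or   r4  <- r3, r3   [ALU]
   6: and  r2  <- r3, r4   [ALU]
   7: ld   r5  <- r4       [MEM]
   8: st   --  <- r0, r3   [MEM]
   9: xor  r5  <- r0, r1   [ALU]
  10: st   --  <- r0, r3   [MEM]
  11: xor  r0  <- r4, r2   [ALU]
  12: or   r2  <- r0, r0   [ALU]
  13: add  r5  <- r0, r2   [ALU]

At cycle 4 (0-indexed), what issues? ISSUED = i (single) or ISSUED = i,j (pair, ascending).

ISSUED = 6,7

#0 head=0: mulh i0 no-port MUL/BR
#1 head=1: blt;ld i1/i2 2-wide
#2 head=3: sub;or i3/i4 2-wide
#3 head=5: or i5 RAW r4
#4 head=6: and;ld i6/i7 2-wide
#5 head=8: st;xor i8/i9 2-wide
#6 head=10: st;xor i10/i11 2-wide
#7 head=12: or i12 RAW r2
#8 head=13: add i13 tail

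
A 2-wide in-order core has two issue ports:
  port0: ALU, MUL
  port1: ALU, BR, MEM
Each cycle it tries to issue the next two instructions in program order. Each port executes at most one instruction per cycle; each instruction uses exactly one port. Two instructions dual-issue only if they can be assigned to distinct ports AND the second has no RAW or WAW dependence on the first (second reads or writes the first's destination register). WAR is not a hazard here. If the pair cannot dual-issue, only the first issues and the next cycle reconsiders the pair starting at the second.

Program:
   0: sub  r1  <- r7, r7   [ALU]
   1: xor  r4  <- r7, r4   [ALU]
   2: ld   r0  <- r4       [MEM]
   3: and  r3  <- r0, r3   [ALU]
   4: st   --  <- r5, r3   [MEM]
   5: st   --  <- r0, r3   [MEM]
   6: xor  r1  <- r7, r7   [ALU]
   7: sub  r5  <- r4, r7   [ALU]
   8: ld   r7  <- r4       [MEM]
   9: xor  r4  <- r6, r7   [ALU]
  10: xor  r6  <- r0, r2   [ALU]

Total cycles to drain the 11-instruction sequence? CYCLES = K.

CYCLES = 7

t=0 i0/i1:sub.ALU;xor.ALU ; pair
t=1 i2:ld.MEM ; RAW r0
t=2 i3:and.ALU ; RAW r3
t=3 i4:st.MEM ; no-port MEM/MEM
t=4 i5/i6:st.MEM;xor.ALU ; pair
t=5 i7/i8:sub.ALU;ld.MEM ; pair
t=6 i9/i10:xor.ALU;xor.ALU ; pair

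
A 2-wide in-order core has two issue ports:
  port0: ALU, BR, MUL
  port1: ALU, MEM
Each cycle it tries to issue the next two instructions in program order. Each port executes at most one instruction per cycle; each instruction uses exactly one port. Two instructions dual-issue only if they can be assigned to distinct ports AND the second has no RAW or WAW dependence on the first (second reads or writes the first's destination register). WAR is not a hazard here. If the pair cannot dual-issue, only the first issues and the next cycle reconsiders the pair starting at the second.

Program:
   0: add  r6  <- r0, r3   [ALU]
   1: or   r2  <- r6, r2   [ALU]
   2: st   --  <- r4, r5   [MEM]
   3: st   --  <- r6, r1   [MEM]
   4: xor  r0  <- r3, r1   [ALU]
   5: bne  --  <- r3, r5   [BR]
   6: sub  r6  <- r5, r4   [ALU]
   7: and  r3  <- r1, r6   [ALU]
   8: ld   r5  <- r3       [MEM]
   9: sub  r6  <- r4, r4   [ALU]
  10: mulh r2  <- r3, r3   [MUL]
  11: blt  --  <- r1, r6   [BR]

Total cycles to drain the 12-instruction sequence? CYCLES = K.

#0 head=0: add i0 RAW r6
#1 head=1: or st i1+i2 dual
#2 head=3: st xor i3+i4 dual
#3 head=5: bne sub i5+i6 dual
#4 head=7: and i7 RAW r3
#5 head=8: ld sub i8+i9 dual
#6 head=10: mulh i10 no-port MUL/BR
#7 head=11: blt i11 tail

CYCLES = 8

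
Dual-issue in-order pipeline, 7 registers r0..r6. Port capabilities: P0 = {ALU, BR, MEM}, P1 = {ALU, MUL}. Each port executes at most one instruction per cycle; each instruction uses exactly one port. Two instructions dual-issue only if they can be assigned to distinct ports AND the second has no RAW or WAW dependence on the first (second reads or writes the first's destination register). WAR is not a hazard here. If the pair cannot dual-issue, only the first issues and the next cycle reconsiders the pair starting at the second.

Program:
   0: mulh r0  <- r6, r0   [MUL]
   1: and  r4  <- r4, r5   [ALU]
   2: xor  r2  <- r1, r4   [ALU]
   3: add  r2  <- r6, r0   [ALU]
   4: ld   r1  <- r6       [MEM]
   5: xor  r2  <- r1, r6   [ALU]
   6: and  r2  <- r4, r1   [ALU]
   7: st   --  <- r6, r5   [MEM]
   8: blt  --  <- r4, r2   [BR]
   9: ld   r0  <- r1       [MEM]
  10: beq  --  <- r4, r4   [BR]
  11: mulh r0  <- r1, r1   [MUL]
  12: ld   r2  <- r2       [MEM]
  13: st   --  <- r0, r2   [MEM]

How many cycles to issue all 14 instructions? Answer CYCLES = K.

CYCLES = 10

  cy0 -> i0&i1 (mulh.MUL;and.ALU) pair
  cy1 -> i2 (xor.ALU) WAW r2
  cy2 -> i3&i4 (add.ALU;ld.MEM) pair
  cy3 -> i5 (xor.ALU) WAW r2
  cy4 -> i6&i7 (and.ALU;st.MEM) pair
  cy5 -> i8 (blt.BR) no-port BR/MEM
  cy6 -> i9 (ld.MEM) no-port MEM/BR
  cy7 -> i10&i11 (beq.BR;mulh.MUL) pair
  cy8 -> i12 (ld.MEM) no-port MEM/MEM
  cy9 -> i13 (st.MEM) tail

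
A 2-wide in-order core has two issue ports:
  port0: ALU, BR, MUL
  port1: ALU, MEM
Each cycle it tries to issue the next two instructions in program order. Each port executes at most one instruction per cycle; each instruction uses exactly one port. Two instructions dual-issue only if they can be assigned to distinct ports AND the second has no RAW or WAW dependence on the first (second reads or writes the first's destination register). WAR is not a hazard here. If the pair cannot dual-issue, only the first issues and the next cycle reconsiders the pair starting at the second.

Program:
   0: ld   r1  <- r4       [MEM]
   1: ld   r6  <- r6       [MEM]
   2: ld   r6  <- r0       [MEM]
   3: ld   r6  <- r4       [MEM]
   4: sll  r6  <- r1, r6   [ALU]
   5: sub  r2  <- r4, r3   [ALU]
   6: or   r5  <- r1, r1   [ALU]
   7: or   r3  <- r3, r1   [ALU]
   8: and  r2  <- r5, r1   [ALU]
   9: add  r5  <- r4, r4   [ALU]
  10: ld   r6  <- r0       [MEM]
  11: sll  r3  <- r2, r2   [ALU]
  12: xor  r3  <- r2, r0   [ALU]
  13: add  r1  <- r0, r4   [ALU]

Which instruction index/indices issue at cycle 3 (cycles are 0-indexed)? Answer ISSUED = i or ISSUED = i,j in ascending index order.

  cy0 -> i0 (ld.MEM) no-port MEM/MEM
  cy1 -> i1 (ld.MEM) no-port MEM/MEM
  cy2 -> i2 (ld.MEM) no-port MEM/MEM
  cy3 -> i3 (ld.MEM) RAW+WAW r6
  cy4 -> i4+i5 (sll.ALU;sub.ALU) pair
  cy5 -> i6+i7 (or.ALU;or.ALU) pair
  cy6 -> i8+i9 (and.ALU;add.ALU) pair
  cy7 -> i10+i11 (ld.MEM;sll.ALU) pair
  cy8 -> i12+i13 (xor.ALU;add.ALU) pair

ISSUED = 3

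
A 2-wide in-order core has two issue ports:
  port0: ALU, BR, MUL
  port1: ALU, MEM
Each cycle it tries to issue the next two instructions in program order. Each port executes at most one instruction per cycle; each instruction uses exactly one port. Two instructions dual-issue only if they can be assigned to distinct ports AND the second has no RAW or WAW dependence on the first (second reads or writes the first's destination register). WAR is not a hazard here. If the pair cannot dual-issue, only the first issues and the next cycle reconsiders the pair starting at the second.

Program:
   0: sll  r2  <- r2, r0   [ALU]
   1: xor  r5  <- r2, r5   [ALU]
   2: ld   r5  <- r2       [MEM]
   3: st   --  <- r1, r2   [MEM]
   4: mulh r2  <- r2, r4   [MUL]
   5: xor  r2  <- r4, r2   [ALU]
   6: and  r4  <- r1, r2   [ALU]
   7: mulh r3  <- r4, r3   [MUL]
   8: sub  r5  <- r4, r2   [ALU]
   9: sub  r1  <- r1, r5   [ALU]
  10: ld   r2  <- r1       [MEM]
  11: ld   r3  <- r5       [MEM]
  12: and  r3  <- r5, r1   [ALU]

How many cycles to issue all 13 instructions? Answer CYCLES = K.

CYCLES = 11

t=0 i0:sll.ALU ; RAW r2
t=1 i1:xor.ALU ; WAW r5
t=2 i2:ld.MEM ; no-port MEM/MEM
t=3 i3+i4:st.MEM+mulh.MUL ; pair
t=4 i5:xor.ALU ; RAW r2
t=5 i6:and.ALU ; RAW r4
t=6 i7+i8:mulh.MUL+sub.ALU ; pair
t=7 i9:sub.ALU ; RAW r1
t=8 i10:ld.MEM ; no-port MEM/MEM
t=9 i11:ld.MEM ; WAW r3
t=10 i12:and.ALU ; tail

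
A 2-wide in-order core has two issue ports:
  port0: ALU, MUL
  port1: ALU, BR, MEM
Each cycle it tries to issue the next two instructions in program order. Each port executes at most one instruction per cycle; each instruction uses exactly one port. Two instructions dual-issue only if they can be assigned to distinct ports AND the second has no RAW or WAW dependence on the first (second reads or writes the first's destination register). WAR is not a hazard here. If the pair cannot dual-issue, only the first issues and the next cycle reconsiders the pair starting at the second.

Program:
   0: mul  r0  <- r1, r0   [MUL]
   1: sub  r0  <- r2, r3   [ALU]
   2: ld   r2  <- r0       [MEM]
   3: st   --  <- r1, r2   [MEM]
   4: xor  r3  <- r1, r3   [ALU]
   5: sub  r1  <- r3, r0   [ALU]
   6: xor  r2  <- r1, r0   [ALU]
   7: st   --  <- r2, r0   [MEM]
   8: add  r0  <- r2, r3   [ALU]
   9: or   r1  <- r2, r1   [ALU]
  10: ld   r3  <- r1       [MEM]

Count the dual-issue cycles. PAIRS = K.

  cy0 -> i0 (mul.MUL) WAW r0
  cy1 -> i1 (sub.ALU) RAW r0
  cy2 -> i2 (ld.MEM) no-port MEM/MEM
  cy3 -> i3&i4 (st.MEM;xor.ALU) pair
  cy4 -> i5 (sub.ALU) RAW r1
  cy5 -> i6 (xor.ALU) RAW r2
  cy6 -> i7&i8 (st.MEM;add.ALU) pair
  cy7 -> i9 (or.ALU) RAW r1
  cy8 -> i10 (ld.MEM) tail

PAIRS = 2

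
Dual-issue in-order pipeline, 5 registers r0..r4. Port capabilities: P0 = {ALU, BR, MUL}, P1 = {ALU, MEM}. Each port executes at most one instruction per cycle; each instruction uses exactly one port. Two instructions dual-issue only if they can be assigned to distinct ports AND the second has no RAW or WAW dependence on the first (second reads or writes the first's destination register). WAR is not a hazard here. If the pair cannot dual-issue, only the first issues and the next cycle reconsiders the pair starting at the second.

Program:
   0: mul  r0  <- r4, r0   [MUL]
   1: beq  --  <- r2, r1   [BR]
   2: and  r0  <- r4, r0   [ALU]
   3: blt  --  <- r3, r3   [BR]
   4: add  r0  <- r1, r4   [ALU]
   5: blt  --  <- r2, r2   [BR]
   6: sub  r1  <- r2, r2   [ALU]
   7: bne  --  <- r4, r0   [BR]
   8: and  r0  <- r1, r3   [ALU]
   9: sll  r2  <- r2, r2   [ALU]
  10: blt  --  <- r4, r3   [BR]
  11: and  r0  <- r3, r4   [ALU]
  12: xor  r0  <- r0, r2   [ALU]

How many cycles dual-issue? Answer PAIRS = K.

PAIRS = 5

0. mul.MUL @i0  | no-port MUL/BR
1. beq.BR/and.ALU @i1+i2  | 2-wide
2. blt.BR/add.ALU @i3+i4  | 2-wide
3. blt.BR/sub.ALU @i5+i6  | 2-wide
4. bne.BR/and.ALU @i7+i8  | 2-wide
5. sll.ALU/blt.BR @i9+i10  | 2-wide
6. and.ALU @i11  | RAW+WAW r0
7. xor.ALU @i12  | tail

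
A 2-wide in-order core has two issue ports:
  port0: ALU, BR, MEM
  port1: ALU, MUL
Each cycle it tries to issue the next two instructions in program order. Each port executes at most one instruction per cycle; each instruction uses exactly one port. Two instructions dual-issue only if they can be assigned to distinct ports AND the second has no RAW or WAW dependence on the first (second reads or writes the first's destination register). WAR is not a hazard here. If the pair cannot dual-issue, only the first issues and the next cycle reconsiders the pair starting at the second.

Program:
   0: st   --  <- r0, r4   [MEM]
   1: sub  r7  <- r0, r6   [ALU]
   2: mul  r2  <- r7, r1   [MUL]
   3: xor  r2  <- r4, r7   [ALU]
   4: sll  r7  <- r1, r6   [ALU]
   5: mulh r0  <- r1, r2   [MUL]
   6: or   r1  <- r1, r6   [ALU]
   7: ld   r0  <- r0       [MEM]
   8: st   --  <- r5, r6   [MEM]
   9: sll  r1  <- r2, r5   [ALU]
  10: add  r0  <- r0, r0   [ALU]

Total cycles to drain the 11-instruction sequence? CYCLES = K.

CYCLES = 7

0. st.MEM+sub.ALU @i0/i1  | pair
1. mul.MUL @i2  | WAW r2
2. xor.ALU+sll.ALU @i3/i4  | pair
3. mulh.MUL+or.ALU @i5/i6  | pair
4. ld.MEM @i7  | no-port MEM/MEM
5. st.MEM+sll.ALU @i8/i9  | pair
6. add.ALU @i10  | tail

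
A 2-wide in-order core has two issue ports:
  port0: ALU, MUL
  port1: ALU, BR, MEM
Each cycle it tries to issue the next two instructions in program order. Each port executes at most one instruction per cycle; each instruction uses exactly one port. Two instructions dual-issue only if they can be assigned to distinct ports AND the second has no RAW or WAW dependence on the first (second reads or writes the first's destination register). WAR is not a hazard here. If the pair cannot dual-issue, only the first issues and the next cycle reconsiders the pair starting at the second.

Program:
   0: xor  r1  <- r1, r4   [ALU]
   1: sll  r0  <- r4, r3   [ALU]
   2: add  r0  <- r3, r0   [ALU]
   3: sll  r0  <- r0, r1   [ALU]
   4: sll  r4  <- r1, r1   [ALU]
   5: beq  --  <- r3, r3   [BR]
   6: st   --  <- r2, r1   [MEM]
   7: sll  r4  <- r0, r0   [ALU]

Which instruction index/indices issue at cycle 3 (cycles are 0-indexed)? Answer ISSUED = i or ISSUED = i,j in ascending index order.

ISSUED = 5

  cy0 -> i0+i1 (xor.ALU;sll.ALU) 2-wide
  cy1 -> i2 (add.ALU) RAW+WAW r0
  cy2 -> i3+i4 (sll.ALU;sll.ALU) 2-wide
  cy3 -> i5 (beq.BR) no-port BR/MEM
  cy4 -> i6+i7 (st.MEM;sll.ALU) 2-wide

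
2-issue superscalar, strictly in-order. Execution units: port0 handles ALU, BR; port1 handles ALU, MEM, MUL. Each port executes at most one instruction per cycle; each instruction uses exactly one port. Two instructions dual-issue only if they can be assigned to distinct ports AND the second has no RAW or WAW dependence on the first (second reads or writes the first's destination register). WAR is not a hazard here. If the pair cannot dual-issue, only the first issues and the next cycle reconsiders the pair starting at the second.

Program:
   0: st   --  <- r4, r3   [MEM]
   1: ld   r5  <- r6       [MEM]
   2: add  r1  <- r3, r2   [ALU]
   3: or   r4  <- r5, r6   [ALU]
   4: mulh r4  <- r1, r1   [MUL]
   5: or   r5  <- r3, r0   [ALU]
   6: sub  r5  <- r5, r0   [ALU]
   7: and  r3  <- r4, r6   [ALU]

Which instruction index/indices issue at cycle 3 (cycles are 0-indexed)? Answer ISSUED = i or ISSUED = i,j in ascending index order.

ISSUED = 4,5

0. st @i0  | no-port MEM/MEM
1. ld+add @i1,i2  | pair
2. or @i3  | WAW r4
3. mulh+or @i4,i5  | pair
4. sub+and @i6,i7  | pair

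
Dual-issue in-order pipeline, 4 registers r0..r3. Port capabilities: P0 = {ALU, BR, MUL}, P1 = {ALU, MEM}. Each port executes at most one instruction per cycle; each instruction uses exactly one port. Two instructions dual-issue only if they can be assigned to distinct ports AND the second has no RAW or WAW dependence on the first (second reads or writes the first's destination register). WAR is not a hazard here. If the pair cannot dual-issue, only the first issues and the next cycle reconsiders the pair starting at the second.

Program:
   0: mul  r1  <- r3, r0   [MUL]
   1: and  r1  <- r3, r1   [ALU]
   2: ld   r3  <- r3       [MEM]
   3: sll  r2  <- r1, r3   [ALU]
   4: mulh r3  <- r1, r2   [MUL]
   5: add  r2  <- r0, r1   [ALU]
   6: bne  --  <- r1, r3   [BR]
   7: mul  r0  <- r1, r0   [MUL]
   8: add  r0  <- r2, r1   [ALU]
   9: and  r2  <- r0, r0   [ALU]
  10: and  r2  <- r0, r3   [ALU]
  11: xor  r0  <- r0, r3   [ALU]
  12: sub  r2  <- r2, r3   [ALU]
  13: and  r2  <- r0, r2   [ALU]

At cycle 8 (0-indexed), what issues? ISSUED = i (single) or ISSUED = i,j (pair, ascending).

ISSUED = 10,11

#0 head=0: mul i0 RAW+WAW r1
#1 head=1: and;ld i1&i2 2-wide
#2 head=3: sll i3 RAW r2
#3 head=4: mulh;add i4&i5 2-wide
#4 head=6: bne i6 no-port BR/MUL
#5 head=7: mul i7 WAW r0
#6 head=8: add i8 RAW r0
#7 head=9: and i9 WAW r2
#8 head=10: and;xor i10&i11 2-wide
#9 head=12: sub i12 RAW+WAW r2
#10 head=13: and i13 tail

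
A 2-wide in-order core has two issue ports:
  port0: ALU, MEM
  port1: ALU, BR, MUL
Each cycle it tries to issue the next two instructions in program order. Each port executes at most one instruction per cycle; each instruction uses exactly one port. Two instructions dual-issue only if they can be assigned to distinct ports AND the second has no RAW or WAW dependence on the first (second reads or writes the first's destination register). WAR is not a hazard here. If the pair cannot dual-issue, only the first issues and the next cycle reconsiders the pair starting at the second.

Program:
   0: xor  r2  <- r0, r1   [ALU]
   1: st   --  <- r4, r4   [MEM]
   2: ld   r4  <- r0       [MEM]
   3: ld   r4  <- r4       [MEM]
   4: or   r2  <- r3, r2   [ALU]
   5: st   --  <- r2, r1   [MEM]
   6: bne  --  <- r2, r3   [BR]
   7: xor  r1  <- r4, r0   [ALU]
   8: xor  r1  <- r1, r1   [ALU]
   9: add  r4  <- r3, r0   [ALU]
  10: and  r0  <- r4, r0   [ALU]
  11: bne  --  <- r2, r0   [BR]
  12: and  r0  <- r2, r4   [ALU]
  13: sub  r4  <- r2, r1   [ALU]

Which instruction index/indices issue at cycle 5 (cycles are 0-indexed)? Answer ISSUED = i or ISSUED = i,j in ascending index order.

ISSUED = 8,9

t=0 i0,i1:xor+st ; 2-wide
t=1 i2:ld ; no-port MEM/MEM
t=2 i3,i4:ld+or ; 2-wide
t=3 i5,i6:st+bne ; 2-wide
t=4 i7:xor ; RAW+WAW r1
t=5 i8,i9:xor+add ; 2-wide
t=6 i10:and ; RAW r0
t=7 i11,i12:bne+and ; 2-wide
t=8 i13:sub ; tail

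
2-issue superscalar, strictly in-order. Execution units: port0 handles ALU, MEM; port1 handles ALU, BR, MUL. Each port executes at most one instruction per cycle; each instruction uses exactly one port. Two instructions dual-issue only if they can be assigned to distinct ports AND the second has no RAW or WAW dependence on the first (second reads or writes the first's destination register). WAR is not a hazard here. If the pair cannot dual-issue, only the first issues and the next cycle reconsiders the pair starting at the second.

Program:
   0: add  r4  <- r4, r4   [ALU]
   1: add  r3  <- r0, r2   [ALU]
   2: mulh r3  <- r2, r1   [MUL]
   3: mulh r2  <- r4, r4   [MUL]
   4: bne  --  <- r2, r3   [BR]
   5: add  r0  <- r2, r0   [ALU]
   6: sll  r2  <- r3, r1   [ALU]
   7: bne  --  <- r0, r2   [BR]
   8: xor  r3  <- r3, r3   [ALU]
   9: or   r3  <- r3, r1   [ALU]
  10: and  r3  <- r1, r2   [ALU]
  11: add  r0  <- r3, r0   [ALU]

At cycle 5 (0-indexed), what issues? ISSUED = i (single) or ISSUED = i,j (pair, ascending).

ISSUED = 7,8

  cy0 -> i0/i1 (add add) dual
  cy1 -> i2 (mulh) no-port MUL/MUL
  cy2 -> i3 (mulh) no-port MUL/BR
  cy3 -> i4/i5 (bne add) dual
  cy4 -> i6 (sll) RAW r2
  cy5 -> i7/i8 (bne xor) dual
  cy6 -> i9 (or) WAW r3
  cy7 -> i10 (and) RAW r3
  cy8 -> i11 (add) tail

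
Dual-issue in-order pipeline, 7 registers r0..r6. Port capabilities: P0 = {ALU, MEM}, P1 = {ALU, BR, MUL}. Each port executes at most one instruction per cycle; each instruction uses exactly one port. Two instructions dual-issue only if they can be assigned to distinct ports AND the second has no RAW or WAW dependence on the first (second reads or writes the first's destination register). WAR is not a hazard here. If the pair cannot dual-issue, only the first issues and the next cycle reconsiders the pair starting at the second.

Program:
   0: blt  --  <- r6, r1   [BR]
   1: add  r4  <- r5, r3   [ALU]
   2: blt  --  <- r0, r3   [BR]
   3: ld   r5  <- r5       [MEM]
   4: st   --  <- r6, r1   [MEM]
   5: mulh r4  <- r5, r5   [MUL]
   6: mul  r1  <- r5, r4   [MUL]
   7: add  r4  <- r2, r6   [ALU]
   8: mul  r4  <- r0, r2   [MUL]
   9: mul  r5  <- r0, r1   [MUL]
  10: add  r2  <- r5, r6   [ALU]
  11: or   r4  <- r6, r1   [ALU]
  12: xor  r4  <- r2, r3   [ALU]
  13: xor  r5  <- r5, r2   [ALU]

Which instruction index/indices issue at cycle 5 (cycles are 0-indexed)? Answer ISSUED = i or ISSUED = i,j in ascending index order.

#0 head=0: blt.BR add.ALU i0,i1 dual
#1 head=2: blt.BR ld.MEM i2,i3 dual
#2 head=4: st.MEM mulh.MUL i4,i5 dual
#3 head=6: mul.MUL add.ALU i6,i7 dual
#4 head=8: mul.MUL i8 no-port MUL/MUL
#5 head=9: mul.MUL i9 RAW r5
#6 head=10: add.ALU or.ALU i10,i11 dual
#7 head=12: xor.ALU xor.ALU i12,i13 dual

ISSUED = 9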